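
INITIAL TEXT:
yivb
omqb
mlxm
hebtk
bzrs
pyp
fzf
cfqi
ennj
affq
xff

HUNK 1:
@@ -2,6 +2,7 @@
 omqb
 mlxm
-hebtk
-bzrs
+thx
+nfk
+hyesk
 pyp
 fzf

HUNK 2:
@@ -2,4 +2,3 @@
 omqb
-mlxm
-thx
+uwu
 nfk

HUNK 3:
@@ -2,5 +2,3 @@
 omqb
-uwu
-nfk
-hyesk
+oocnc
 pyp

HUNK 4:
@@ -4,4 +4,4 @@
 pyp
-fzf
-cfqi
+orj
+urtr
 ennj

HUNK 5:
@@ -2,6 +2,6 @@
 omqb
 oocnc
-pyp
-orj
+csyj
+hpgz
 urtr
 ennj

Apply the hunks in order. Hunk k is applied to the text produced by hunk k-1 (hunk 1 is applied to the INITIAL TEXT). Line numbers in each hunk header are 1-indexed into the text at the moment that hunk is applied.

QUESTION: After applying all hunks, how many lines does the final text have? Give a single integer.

Hunk 1: at line 2 remove [hebtk,bzrs] add [thx,nfk,hyesk] -> 12 lines: yivb omqb mlxm thx nfk hyesk pyp fzf cfqi ennj affq xff
Hunk 2: at line 2 remove [mlxm,thx] add [uwu] -> 11 lines: yivb omqb uwu nfk hyesk pyp fzf cfqi ennj affq xff
Hunk 3: at line 2 remove [uwu,nfk,hyesk] add [oocnc] -> 9 lines: yivb omqb oocnc pyp fzf cfqi ennj affq xff
Hunk 4: at line 4 remove [fzf,cfqi] add [orj,urtr] -> 9 lines: yivb omqb oocnc pyp orj urtr ennj affq xff
Hunk 5: at line 2 remove [pyp,orj] add [csyj,hpgz] -> 9 lines: yivb omqb oocnc csyj hpgz urtr ennj affq xff
Final line count: 9

Answer: 9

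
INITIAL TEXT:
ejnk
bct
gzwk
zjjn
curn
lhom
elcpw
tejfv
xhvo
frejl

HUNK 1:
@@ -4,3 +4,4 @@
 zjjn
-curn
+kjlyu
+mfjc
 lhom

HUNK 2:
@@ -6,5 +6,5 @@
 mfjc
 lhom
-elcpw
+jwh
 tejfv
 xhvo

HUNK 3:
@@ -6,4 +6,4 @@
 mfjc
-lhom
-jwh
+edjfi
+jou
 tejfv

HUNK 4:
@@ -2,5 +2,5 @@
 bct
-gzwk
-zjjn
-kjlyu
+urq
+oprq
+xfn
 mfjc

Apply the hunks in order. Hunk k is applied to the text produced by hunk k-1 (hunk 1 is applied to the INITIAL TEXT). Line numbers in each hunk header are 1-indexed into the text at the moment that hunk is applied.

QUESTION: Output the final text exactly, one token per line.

Hunk 1: at line 4 remove [curn] add [kjlyu,mfjc] -> 11 lines: ejnk bct gzwk zjjn kjlyu mfjc lhom elcpw tejfv xhvo frejl
Hunk 2: at line 6 remove [elcpw] add [jwh] -> 11 lines: ejnk bct gzwk zjjn kjlyu mfjc lhom jwh tejfv xhvo frejl
Hunk 3: at line 6 remove [lhom,jwh] add [edjfi,jou] -> 11 lines: ejnk bct gzwk zjjn kjlyu mfjc edjfi jou tejfv xhvo frejl
Hunk 4: at line 2 remove [gzwk,zjjn,kjlyu] add [urq,oprq,xfn] -> 11 lines: ejnk bct urq oprq xfn mfjc edjfi jou tejfv xhvo frejl

Answer: ejnk
bct
urq
oprq
xfn
mfjc
edjfi
jou
tejfv
xhvo
frejl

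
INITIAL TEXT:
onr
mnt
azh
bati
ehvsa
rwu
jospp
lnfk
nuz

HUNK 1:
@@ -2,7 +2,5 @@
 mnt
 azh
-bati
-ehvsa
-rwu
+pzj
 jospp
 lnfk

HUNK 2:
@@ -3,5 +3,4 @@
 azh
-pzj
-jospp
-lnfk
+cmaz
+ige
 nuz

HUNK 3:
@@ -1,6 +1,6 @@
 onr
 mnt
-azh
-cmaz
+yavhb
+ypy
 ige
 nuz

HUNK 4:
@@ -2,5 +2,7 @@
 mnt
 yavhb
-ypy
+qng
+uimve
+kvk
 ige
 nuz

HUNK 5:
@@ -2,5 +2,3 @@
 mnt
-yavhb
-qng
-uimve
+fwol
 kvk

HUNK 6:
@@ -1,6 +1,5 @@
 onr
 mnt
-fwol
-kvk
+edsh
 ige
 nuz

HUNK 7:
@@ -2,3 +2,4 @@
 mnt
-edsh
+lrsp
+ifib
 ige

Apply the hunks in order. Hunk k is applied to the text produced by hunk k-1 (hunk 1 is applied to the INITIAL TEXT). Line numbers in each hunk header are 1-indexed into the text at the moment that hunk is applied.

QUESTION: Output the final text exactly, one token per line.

Answer: onr
mnt
lrsp
ifib
ige
nuz

Derivation:
Hunk 1: at line 2 remove [bati,ehvsa,rwu] add [pzj] -> 7 lines: onr mnt azh pzj jospp lnfk nuz
Hunk 2: at line 3 remove [pzj,jospp,lnfk] add [cmaz,ige] -> 6 lines: onr mnt azh cmaz ige nuz
Hunk 3: at line 1 remove [azh,cmaz] add [yavhb,ypy] -> 6 lines: onr mnt yavhb ypy ige nuz
Hunk 4: at line 2 remove [ypy] add [qng,uimve,kvk] -> 8 lines: onr mnt yavhb qng uimve kvk ige nuz
Hunk 5: at line 2 remove [yavhb,qng,uimve] add [fwol] -> 6 lines: onr mnt fwol kvk ige nuz
Hunk 6: at line 1 remove [fwol,kvk] add [edsh] -> 5 lines: onr mnt edsh ige nuz
Hunk 7: at line 2 remove [edsh] add [lrsp,ifib] -> 6 lines: onr mnt lrsp ifib ige nuz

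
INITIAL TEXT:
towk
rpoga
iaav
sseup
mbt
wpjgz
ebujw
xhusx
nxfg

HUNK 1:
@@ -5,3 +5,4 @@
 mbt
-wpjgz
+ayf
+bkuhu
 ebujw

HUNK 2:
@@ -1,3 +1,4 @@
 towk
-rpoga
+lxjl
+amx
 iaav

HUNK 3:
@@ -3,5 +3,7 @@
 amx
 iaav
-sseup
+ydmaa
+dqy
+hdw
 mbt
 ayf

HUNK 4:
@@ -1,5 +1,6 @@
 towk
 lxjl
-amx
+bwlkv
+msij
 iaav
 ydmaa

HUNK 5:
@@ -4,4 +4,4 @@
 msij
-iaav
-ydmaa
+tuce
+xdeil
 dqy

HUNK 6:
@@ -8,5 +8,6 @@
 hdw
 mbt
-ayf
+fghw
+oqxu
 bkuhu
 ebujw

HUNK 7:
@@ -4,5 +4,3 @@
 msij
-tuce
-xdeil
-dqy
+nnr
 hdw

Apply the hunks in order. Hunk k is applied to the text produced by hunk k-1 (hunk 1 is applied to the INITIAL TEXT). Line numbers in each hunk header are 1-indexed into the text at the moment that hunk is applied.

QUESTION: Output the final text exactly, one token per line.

Hunk 1: at line 5 remove [wpjgz] add [ayf,bkuhu] -> 10 lines: towk rpoga iaav sseup mbt ayf bkuhu ebujw xhusx nxfg
Hunk 2: at line 1 remove [rpoga] add [lxjl,amx] -> 11 lines: towk lxjl amx iaav sseup mbt ayf bkuhu ebujw xhusx nxfg
Hunk 3: at line 3 remove [sseup] add [ydmaa,dqy,hdw] -> 13 lines: towk lxjl amx iaav ydmaa dqy hdw mbt ayf bkuhu ebujw xhusx nxfg
Hunk 4: at line 1 remove [amx] add [bwlkv,msij] -> 14 lines: towk lxjl bwlkv msij iaav ydmaa dqy hdw mbt ayf bkuhu ebujw xhusx nxfg
Hunk 5: at line 4 remove [iaav,ydmaa] add [tuce,xdeil] -> 14 lines: towk lxjl bwlkv msij tuce xdeil dqy hdw mbt ayf bkuhu ebujw xhusx nxfg
Hunk 6: at line 8 remove [ayf] add [fghw,oqxu] -> 15 lines: towk lxjl bwlkv msij tuce xdeil dqy hdw mbt fghw oqxu bkuhu ebujw xhusx nxfg
Hunk 7: at line 4 remove [tuce,xdeil,dqy] add [nnr] -> 13 lines: towk lxjl bwlkv msij nnr hdw mbt fghw oqxu bkuhu ebujw xhusx nxfg

Answer: towk
lxjl
bwlkv
msij
nnr
hdw
mbt
fghw
oqxu
bkuhu
ebujw
xhusx
nxfg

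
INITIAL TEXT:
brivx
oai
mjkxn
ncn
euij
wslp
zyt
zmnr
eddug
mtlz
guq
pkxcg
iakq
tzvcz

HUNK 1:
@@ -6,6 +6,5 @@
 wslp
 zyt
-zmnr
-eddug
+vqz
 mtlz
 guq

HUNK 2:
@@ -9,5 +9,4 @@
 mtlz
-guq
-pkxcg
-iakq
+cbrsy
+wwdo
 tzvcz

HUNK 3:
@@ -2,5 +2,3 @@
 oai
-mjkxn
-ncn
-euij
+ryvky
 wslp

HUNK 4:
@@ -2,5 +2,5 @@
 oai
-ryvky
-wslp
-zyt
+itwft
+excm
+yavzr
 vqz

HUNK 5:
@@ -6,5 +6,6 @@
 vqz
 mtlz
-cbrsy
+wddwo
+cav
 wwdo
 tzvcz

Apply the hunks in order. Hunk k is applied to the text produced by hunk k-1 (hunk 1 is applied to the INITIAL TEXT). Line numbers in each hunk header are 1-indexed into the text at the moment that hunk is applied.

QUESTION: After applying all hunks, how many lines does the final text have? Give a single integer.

Hunk 1: at line 6 remove [zmnr,eddug] add [vqz] -> 13 lines: brivx oai mjkxn ncn euij wslp zyt vqz mtlz guq pkxcg iakq tzvcz
Hunk 2: at line 9 remove [guq,pkxcg,iakq] add [cbrsy,wwdo] -> 12 lines: brivx oai mjkxn ncn euij wslp zyt vqz mtlz cbrsy wwdo tzvcz
Hunk 3: at line 2 remove [mjkxn,ncn,euij] add [ryvky] -> 10 lines: brivx oai ryvky wslp zyt vqz mtlz cbrsy wwdo tzvcz
Hunk 4: at line 2 remove [ryvky,wslp,zyt] add [itwft,excm,yavzr] -> 10 lines: brivx oai itwft excm yavzr vqz mtlz cbrsy wwdo tzvcz
Hunk 5: at line 6 remove [cbrsy] add [wddwo,cav] -> 11 lines: brivx oai itwft excm yavzr vqz mtlz wddwo cav wwdo tzvcz
Final line count: 11

Answer: 11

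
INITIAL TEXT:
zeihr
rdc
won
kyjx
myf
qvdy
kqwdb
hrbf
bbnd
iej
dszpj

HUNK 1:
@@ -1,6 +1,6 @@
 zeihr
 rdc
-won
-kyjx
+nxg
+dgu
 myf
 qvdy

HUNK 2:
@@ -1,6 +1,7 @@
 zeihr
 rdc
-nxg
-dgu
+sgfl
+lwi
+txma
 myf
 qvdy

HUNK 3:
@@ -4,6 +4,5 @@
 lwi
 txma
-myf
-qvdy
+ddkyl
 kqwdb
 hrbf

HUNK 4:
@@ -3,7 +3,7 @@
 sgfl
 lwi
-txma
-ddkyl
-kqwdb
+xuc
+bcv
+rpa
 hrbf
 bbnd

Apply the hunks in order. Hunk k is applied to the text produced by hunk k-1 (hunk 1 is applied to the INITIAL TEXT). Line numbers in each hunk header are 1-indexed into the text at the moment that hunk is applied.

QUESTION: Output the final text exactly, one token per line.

Answer: zeihr
rdc
sgfl
lwi
xuc
bcv
rpa
hrbf
bbnd
iej
dszpj

Derivation:
Hunk 1: at line 1 remove [won,kyjx] add [nxg,dgu] -> 11 lines: zeihr rdc nxg dgu myf qvdy kqwdb hrbf bbnd iej dszpj
Hunk 2: at line 1 remove [nxg,dgu] add [sgfl,lwi,txma] -> 12 lines: zeihr rdc sgfl lwi txma myf qvdy kqwdb hrbf bbnd iej dszpj
Hunk 3: at line 4 remove [myf,qvdy] add [ddkyl] -> 11 lines: zeihr rdc sgfl lwi txma ddkyl kqwdb hrbf bbnd iej dszpj
Hunk 4: at line 3 remove [txma,ddkyl,kqwdb] add [xuc,bcv,rpa] -> 11 lines: zeihr rdc sgfl lwi xuc bcv rpa hrbf bbnd iej dszpj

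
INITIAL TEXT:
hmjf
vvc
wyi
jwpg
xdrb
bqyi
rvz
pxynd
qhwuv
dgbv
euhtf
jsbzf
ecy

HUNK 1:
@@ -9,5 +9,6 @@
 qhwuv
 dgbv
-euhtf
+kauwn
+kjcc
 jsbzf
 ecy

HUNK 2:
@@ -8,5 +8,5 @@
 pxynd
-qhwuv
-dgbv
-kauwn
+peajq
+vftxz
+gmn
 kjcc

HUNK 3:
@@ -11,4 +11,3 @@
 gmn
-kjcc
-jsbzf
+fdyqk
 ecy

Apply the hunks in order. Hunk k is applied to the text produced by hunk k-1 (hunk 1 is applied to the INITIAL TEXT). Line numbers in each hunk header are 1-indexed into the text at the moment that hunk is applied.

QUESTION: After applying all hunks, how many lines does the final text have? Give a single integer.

Answer: 13

Derivation:
Hunk 1: at line 9 remove [euhtf] add [kauwn,kjcc] -> 14 lines: hmjf vvc wyi jwpg xdrb bqyi rvz pxynd qhwuv dgbv kauwn kjcc jsbzf ecy
Hunk 2: at line 8 remove [qhwuv,dgbv,kauwn] add [peajq,vftxz,gmn] -> 14 lines: hmjf vvc wyi jwpg xdrb bqyi rvz pxynd peajq vftxz gmn kjcc jsbzf ecy
Hunk 3: at line 11 remove [kjcc,jsbzf] add [fdyqk] -> 13 lines: hmjf vvc wyi jwpg xdrb bqyi rvz pxynd peajq vftxz gmn fdyqk ecy
Final line count: 13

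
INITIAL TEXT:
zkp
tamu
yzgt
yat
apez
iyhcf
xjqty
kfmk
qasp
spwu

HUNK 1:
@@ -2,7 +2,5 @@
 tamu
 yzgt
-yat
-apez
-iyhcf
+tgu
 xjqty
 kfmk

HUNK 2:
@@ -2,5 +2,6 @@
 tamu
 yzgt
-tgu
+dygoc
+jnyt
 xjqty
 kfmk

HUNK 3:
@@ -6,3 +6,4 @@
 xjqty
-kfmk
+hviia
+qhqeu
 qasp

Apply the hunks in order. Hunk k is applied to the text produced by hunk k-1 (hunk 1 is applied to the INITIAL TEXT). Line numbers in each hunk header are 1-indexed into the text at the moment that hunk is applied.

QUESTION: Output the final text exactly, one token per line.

Hunk 1: at line 2 remove [yat,apez,iyhcf] add [tgu] -> 8 lines: zkp tamu yzgt tgu xjqty kfmk qasp spwu
Hunk 2: at line 2 remove [tgu] add [dygoc,jnyt] -> 9 lines: zkp tamu yzgt dygoc jnyt xjqty kfmk qasp spwu
Hunk 3: at line 6 remove [kfmk] add [hviia,qhqeu] -> 10 lines: zkp tamu yzgt dygoc jnyt xjqty hviia qhqeu qasp spwu

Answer: zkp
tamu
yzgt
dygoc
jnyt
xjqty
hviia
qhqeu
qasp
spwu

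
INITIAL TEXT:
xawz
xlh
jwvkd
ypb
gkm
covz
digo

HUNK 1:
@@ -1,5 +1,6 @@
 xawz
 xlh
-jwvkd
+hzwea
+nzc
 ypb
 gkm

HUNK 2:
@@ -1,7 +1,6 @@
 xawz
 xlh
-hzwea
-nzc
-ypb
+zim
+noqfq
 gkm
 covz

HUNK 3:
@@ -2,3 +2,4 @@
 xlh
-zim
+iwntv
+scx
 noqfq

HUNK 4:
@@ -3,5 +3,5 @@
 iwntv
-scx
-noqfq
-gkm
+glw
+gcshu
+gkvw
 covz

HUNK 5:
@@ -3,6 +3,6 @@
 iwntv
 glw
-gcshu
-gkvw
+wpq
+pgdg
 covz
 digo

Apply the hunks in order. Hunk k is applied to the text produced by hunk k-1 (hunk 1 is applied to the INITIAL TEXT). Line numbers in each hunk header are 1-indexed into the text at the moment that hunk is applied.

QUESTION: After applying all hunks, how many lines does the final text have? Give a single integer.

Answer: 8

Derivation:
Hunk 1: at line 1 remove [jwvkd] add [hzwea,nzc] -> 8 lines: xawz xlh hzwea nzc ypb gkm covz digo
Hunk 2: at line 1 remove [hzwea,nzc,ypb] add [zim,noqfq] -> 7 lines: xawz xlh zim noqfq gkm covz digo
Hunk 3: at line 2 remove [zim] add [iwntv,scx] -> 8 lines: xawz xlh iwntv scx noqfq gkm covz digo
Hunk 4: at line 3 remove [scx,noqfq,gkm] add [glw,gcshu,gkvw] -> 8 lines: xawz xlh iwntv glw gcshu gkvw covz digo
Hunk 5: at line 3 remove [gcshu,gkvw] add [wpq,pgdg] -> 8 lines: xawz xlh iwntv glw wpq pgdg covz digo
Final line count: 8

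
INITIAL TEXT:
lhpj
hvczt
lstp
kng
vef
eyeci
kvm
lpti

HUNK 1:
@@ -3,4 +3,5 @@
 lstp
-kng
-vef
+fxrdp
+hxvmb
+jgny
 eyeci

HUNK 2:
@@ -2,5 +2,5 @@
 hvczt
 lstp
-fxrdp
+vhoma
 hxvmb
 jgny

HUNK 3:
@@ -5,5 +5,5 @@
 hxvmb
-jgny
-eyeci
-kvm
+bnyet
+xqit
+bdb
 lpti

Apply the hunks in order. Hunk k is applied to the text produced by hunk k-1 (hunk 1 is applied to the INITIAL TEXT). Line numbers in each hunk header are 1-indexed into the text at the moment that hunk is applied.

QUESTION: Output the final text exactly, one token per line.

Answer: lhpj
hvczt
lstp
vhoma
hxvmb
bnyet
xqit
bdb
lpti

Derivation:
Hunk 1: at line 3 remove [kng,vef] add [fxrdp,hxvmb,jgny] -> 9 lines: lhpj hvczt lstp fxrdp hxvmb jgny eyeci kvm lpti
Hunk 2: at line 2 remove [fxrdp] add [vhoma] -> 9 lines: lhpj hvczt lstp vhoma hxvmb jgny eyeci kvm lpti
Hunk 3: at line 5 remove [jgny,eyeci,kvm] add [bnyet,xqit,bdb] -> 9 lines: lhpj hvczt lstp vhoma hxvmb bnyet xqit bdb lpti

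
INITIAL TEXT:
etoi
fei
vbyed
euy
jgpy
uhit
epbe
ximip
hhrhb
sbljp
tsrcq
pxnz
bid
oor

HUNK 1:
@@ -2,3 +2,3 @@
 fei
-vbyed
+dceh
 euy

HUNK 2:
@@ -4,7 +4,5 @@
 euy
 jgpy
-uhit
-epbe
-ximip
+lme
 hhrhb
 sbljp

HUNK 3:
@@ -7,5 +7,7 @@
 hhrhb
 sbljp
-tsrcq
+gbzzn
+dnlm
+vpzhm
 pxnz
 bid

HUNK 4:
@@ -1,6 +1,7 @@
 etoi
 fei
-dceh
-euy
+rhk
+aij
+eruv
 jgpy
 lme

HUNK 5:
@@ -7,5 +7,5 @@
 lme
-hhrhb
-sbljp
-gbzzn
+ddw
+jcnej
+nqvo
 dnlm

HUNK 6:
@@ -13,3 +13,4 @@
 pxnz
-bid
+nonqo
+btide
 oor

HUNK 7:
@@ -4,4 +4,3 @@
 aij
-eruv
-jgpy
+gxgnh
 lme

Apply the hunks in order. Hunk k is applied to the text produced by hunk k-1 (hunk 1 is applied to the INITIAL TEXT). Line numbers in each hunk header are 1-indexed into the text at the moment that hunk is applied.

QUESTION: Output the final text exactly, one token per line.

Hunk 1: at line 2 remove [vbyed] add [dceh] -> 14 lines: etoi fei dceh euy jgpy uhit epbe ximip hhrhb sbljp tsrcq pxnz bid oor
Hunk 2: at line 4 remove [uhit,epbe,ximip] add [lme] -> 12 lines: etoi fei dceh euy jgpy lme hhrhb sbljp tsrcq pxnz bid oor
Hunk 3: at line 7 remove [tsrcq] add [gbzzn,dnlm,vpzhm] -> 14 lines: etoi fei dceh euy jgpy lme hhrhb sbljp gbzzn dnlm vpzhm pxnz bid oor
Hunk 4: at line 1 remove [dceh,euy] add [rhk,aij,eruv] -> 15 lines: etoi fei rhk aij eruv jgpy lme hhrhb sbljp gbzzn dnlm vpzhm pxnz bid oor
Hunk 5: at line 7 remove [hhrhb,sbljp,gbzzn] add [ddw,jcnej,nqvo] -> 15 lines: etoi fei rhk aij eruv jgpy lme ddw jcnej nqvo dnlm vpzhm pxnz bid oor
Hunk 6: at line 13 remove [bid] add [nonqo,btide] -> 16 lines: etoi fei rhk aij eruv jgpy lme ddw jcnej nqvo dnlm vpzhm pxnz nonqo btide oor
Hunk 7: at line 4 remove [eruv,jgpy] add [gxgnh] -> 15 lines: etoi fei rhk aij gxgnh lme ddw jcnej nqvo dnlm vpzhm pxnz nonqo btide oor

Answer: etoi
fei
rhk
aij
gxgnh
lme
ddw
jcnej
nqvo
dnlm
vpzhm
pxnz
nonqo
btide
oor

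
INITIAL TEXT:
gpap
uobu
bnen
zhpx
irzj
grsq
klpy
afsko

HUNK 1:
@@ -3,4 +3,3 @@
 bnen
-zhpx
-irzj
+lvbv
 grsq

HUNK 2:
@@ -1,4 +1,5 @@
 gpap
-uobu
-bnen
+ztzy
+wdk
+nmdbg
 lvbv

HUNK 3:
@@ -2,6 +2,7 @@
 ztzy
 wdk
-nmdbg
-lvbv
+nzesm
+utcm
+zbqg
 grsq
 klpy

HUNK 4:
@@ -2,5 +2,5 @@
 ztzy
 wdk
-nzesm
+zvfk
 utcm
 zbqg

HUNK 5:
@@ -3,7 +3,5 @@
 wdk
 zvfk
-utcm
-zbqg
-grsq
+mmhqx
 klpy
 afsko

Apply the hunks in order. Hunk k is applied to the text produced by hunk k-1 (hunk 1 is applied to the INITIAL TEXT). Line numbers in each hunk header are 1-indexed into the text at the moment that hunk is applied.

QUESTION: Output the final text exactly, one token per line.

Answer: gpap
ztzy
wdk
zvfk
mmhqx
klpy
afsko

Derivation:
Hunk 1: at line 3 remove [zhpx,irzj] add [lvbv] -> 7 lines: gpap uobu bnen lvbv grsq klpy afsko
Hunk 2: at line 1 remove [uobu,bnen] add [ztzy,wdk,nmdbg] -> 8 lines: gpap ztzy wdk nmdbg lvbv grsq klpy afsko
Hunk 3: at line 2 remove [nmdbg,lvbv] add [nzesm,utcm,zbqg] -> 9 lines: gpap ztzy wdk nzesm utcm zbqg grsq klpy afsko
Hunk 4: at line 2 remove [nzesm] add [zvfk] -> 9 lines: gpap ztzy wdk zvfk utcm zbqg grsq klpy afsko
Hunk 5: at line 3 remove [utcm,zbqg,grsq] add [mmhqx] -> 7 lines: gpap ztzy wdk zvfk mmhqx klpy afsko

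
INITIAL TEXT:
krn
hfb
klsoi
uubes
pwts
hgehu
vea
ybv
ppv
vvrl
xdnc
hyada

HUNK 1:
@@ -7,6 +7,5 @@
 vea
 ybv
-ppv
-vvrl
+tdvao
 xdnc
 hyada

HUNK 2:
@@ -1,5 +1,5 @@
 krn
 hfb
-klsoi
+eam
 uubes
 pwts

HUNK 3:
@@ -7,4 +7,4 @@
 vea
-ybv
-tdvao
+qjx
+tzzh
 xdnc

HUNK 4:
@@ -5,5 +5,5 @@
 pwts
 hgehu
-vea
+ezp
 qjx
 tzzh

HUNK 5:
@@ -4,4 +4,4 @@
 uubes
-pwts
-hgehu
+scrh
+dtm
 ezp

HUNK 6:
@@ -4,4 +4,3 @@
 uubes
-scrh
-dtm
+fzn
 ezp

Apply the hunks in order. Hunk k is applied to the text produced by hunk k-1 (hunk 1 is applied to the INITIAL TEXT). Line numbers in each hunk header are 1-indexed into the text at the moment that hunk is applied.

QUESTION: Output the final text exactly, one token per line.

Answer: krn
hfb
eam
uubes
fzn
ezp
qjx
tzzh
xdnc
hyada

Derivation:
Hunk 1: at line 7 remove [ppv,vvrl] add [tdvao] -> 11 lines: krn hfb klsoi uubes pwts hgehu vea ybv tdvao xdnc hyada
Hunk 2: at line 1 remove [klsoi] add [eam] -> 11 lines: krn hfb eam uubes pwts hgehu vea ybv tdvao xdnc hyada
Hunk 3: at line 7 remove [ybv,tdvao] add [qjx,tzzh] -> 11 lines: krn hfb eam uubes pwts hgehu vea qjx tzzh xdnc hyada
Hunk 4: at line 5 remove [vea] add [ezp] -> 11 lines: krn hfb eam uubes pwts hgehu ezp qjx tzzh xdnc hyada
Hunk 5: at line 4 remove [pwts,hgehu] add [scrh,dtm] -> 11 lines: krn hfb eam uubes scrh dtm ezp qjx tzzh xdnc hyada
Hunk 6: at line 4 remove [scrh,dtm] add [fzn] -> 10 lines: krn hfb eam uubes fzn ezp qjx tzzh xdnc hyada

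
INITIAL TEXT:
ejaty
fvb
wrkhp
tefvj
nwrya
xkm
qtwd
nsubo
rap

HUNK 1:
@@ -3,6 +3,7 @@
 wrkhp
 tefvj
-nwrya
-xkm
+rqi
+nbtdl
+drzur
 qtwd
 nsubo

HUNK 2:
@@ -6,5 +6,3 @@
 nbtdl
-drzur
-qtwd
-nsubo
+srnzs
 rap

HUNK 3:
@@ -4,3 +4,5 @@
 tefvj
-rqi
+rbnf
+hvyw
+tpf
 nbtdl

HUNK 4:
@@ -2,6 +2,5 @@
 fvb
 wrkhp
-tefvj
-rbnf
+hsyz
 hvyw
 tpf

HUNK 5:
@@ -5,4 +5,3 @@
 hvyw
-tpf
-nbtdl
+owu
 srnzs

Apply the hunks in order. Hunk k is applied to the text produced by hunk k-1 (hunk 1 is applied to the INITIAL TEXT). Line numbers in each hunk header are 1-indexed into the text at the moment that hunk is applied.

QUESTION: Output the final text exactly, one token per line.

Hunk 1: at line 3 remove [nwrya,xkm] add [rqi,nbtdl,drzur] -> 10 lines: ejaty fvb wrkhp tefvj rqi nbtdl drzur qtwd nsubo rap
Hunk 2: at line 6 remove [drzur,qtwd,nsubo] add [srnzs] -> 8 lines: ejaty fvb wrkhp tefvj rqi nbtdl srnzs rap
Hunk 3: at line 4 remove [rqi] add [rbnf,hvyw,tpf] -> 10 lines: ejaty fvb wrkhp tefvj rbnf hvyw tpf nbtdl srnzs rap
Hunk 4: at line 2 remove [tefvj,rbnf] add [hsyz] -> 9 lines: ejaty fvb wrkhp hsyz hvyw tpf nbtdl srnzs rap
Hunk 5: at line 5 remove [tpf,nbtdl] add [owu] -> 8 lines: ejaty fvb wrkhp hsyz hvyw owu srnzs rap

Answer: ejaty
fvb
wrkhp
hsyz
hvyw
owu
srnzs
rap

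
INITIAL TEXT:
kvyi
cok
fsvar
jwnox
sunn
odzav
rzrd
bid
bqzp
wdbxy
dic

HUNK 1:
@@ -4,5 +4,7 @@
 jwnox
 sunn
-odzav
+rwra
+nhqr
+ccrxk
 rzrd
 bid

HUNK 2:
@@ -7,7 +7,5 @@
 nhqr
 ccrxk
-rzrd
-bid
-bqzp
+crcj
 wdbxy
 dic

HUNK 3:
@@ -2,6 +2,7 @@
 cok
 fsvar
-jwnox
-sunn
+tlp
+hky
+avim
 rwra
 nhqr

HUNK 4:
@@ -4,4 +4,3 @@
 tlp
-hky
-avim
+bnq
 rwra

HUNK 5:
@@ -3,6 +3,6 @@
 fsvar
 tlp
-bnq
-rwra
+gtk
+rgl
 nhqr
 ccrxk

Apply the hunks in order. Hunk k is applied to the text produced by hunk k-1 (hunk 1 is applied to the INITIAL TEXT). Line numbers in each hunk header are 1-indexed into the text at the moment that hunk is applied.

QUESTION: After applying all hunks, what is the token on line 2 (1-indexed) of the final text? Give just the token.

Hunk 1: at line 4 remove [odzav] add [rwra,nhqr,ccrxk] -> 13 lines: kvyi cok fsvar jwnox sunn rwra nhqr ccrxk rzrd bid bqzp wdbxy dic
Hunk 2: at line 7 remove [rzrd,bid,bqzp] add [crcj] -> 11 lines: kvyi cok fsvar jwnox sunn rwra nhqr ccrxk crcj wdbxy dic
Hunk 3: at line 2 remove [jwnox,sunn] add [tlp,hky,avim] -> 12 lines: kvyi cok fsvar tlp hky avim rwra nhqr ccrxk crcj wdbxy dic
Hunk 4: at line 4 remove [hky,avim] add [bnq] -> 11 lines: kvyi cok fsvar tlp bnq rwra nhqr ccrxk crcj wdbxy dic
Hunk 5: at line 3 remove [bnq,rwra] add [gtk,rgl] -> 11 lines: kvyi cok fsvar tlp gtk rgl nhqr ccrxk crcj wdbxy dic
Final line 2: cok

Answer: cok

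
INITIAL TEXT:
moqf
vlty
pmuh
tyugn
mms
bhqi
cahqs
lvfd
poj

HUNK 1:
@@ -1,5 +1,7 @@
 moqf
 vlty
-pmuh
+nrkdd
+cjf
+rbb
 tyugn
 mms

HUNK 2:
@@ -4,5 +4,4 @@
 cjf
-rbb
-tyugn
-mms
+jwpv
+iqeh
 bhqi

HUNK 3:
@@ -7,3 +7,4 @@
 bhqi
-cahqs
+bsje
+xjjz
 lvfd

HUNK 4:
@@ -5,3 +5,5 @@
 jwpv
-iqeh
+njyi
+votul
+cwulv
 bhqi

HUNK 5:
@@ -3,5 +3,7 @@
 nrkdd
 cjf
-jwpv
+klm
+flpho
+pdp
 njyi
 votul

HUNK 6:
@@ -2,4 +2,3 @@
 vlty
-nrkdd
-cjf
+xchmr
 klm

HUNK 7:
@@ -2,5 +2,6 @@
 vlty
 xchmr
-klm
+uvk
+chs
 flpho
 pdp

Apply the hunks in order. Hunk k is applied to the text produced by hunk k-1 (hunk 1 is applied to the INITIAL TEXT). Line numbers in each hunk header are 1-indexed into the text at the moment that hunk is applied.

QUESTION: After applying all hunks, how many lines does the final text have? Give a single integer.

Answer: 15

Derivation:
Hunk 1: at line 1 remove [pmuh] add [nrkdd,cjf,rbb] -> 11 lines: moqf vlty nrkdd cjf rbb tyugn mms bhqi cahqs lvfd poj
Hunk 2: at line 4 remove [rbb,tyugn,mms] add [jwpv,iqeh] -> 10 lines: moqf vlty nrkdd cjf jwpv iqeh bhqi cahqs lvfd poj
Hunk 3: at line 7 remove [cahqs] add [bsje,xjjz] -> 11 lines: moqf vlty nrkdd cjf jwpv iqeh bhqi bsje xjjz lvfd poj
Hunk 4: at line 5 remove [iqeh] add [njyi,votul,cwulv] -> 13 lines: moqf vlty nrkdd cjf jwpv njyi votul cwulv bhqi bsje xjjz lvfd poj
Hunk 5: at line 3 remove [jwpv] add [klm,flpho,pdp] -> 15 lines: moqf vlty nrkdd cjf klm flpho pdp njyi votul cwulv bhqi bsje xjjz lvfd poj
Hunk 6: at line 2 remove [nrkdd,cjf] add [xchmr] -> 14 lines: moqf vlty xchmr klm flpho pdp njyi votul cwulv bhqi bsje xjjz lvfd poj
Hunk 7: at line 2 remove [klm] add [uvk,chs] -> 15 lines: moqf vlty xchmr uvk chs flpho pdp njyi votul cwulv bhqi bsje xjjz lvfd poj
Final line count: 15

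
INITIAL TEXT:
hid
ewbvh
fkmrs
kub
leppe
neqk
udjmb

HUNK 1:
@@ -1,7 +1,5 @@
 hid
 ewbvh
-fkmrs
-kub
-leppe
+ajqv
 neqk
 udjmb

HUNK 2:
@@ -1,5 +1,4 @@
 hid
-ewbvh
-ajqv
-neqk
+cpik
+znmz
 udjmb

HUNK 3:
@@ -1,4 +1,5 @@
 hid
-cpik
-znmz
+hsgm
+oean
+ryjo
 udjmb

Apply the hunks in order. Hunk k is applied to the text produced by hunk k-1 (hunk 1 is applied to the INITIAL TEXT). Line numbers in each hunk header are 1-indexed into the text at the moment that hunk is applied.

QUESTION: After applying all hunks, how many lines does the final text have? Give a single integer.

Hunk 1: at line 1 remove [fkmrs,kub,leppe] add [ajqv] -> 5 lines: hid ewbvh ajqv neqk udjmb
Hunk 2: at line 1 remove [ewbvh,ajqv,neqk] add [cpik,znmz] -> 4 lines: hid cpik znmz udjmb
Hunk 3: at line 1 remove [cpik,znmz] add [hsgm,oean,ryjo] -> 5 lines: hid hsgm oean ryjo udjmb
Final line count: 5

Answer: 5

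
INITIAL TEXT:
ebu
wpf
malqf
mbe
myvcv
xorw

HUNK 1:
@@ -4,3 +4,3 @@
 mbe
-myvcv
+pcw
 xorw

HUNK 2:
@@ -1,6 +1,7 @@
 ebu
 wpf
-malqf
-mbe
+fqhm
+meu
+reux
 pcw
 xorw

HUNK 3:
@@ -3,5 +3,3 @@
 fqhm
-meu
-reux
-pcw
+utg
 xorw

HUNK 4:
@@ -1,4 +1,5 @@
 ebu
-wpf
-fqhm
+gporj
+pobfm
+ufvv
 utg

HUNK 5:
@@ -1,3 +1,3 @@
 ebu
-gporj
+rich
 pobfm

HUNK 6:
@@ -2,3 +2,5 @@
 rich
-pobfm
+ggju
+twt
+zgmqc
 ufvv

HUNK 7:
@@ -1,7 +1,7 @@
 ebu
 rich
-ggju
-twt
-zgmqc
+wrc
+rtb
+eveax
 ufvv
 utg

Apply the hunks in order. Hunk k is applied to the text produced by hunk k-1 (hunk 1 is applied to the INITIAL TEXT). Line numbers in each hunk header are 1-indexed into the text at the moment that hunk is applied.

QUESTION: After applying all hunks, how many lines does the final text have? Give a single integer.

Answer: 8

Derivation:
Hunk 1: at line 4 remove [myvcv] add [pcw] -> 6 lines: ebu wpf malqf mbe pcw xorw
Hunk 2: at line 1 remove [malqf,mbe] add [fqhm,meu,reux] -> 7 lines: ebu wpf fqhm meu reux pcw xorw
Hunk 3: at line 3 remove [meu,reux,pcw] add [utg] -> 5 lines: ebu wpf fqhm utg xorw
Hunk 4: at line 1 remove [wpf,fqhm] add [gporj,pobfm,ufvv] -> 6 lines: ebu gporj pobfm ufvv utg xorw
Hunk 5: at line 1 remove [gporj] add [rich] -> 6 lines: ebu rich pobfm ufvv utg xorw
Hunk 6: at line 2 remove [pobfm] add [ggju,twt,zgmqc] -> 8 lines: ebu rich ggju twt zgmqc ufvv utg xorw
Hunk 7: at line 1 remove [ggju,twt,zgmqc] add [wrc,rtb,eveax] -> 8 lines: ebu rich wrc rtb eveax ufvv utg xorw
Final line count: 8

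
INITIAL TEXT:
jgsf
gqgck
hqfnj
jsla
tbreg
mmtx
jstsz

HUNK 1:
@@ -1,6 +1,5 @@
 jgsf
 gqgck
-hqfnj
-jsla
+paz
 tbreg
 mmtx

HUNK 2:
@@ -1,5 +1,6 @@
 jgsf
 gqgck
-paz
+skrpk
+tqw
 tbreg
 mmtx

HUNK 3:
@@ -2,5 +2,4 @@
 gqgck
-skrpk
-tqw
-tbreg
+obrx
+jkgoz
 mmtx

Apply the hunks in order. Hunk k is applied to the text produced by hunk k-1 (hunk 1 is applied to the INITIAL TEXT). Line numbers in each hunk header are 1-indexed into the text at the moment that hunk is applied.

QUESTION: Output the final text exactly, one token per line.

Answer: jgsf
gqgck
obrx
jkgoz
mmtx
jstsz

Derivation:
Hunk 1: at line 1 remove [hqfnj,jsla] add [paz] -> 6 lines: jgsf gqgck paz tbreg mmtx jstsz
Hunk 2: at line 1 remove [paz] add [skrpk,tqw] -> 7 lines: jgsf gqgck skrpk tqw tbreg mmtx jstsz
Hunk 3: at line 2 remove [skrpk,tqw,tbreg] add [obrx,jkgoz] -> 6 lines: jgsf gqgck obrx jkgoz mmtx jstsz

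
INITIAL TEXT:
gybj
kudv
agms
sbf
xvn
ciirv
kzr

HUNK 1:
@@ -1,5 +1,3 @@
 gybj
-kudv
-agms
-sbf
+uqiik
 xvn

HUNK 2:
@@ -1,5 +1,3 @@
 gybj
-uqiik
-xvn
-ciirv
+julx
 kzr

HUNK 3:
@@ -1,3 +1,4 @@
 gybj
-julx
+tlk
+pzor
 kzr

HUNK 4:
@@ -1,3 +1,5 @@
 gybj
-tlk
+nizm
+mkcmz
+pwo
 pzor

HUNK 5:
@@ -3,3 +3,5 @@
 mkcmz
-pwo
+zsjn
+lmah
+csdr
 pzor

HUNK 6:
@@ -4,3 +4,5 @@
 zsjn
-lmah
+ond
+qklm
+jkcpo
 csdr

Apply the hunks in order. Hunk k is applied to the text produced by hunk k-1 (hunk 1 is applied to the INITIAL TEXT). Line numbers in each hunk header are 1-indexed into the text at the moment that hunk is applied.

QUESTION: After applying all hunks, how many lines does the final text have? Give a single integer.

Answer: 10

Derivation:
Hunk 1: at line 1 remove [kudv,agms,sbf] add [uqiik] -> 5 lines: gybj uqiik xvn ciirv kzr
Hunk 2: at line 1 remove [uqiik,xvn,ciirv] add [julx] -> 3 lines: gybj julx kzr
Hunk 3: at line 1 remove [julx] add [tlk,pzor] -> 4 lines: gybj tlk pzor kzr
Hunk 4: at line 1 remove [tlk] add [nizm,mkcmz,pwo] -> 6 lines: gybj nizm mkcmz pwo pzor kzr
Hunk 5: at line 3 remove [pwo] add [zsjn,lmah,csdr] -> 8 lines: gybj nizm mkcmz zsjn lmah csdr pzor kzr
Hunk 6: at line 4 remove [lmah] add [ond,qklm,jkcpo] -> 10 lines: gybj nizm mkcmz zsjn ond qklm jkcpo csdr pzor kzr
Final line count: 10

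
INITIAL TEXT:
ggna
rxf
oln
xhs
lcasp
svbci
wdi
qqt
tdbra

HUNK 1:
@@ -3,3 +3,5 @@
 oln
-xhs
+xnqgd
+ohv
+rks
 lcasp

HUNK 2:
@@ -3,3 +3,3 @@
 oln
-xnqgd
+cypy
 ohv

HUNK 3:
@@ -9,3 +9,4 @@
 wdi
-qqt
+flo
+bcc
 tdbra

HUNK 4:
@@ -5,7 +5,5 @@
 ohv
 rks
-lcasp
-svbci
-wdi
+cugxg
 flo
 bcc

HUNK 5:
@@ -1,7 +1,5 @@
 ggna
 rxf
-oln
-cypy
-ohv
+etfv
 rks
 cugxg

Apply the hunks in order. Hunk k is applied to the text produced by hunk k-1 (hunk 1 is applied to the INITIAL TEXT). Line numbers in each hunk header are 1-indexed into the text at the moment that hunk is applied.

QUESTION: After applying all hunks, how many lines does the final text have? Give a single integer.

Answer: 8

Derivation:
Hunk 1: at line 3 remove [xhs] add [xnqgd,ohv,rks] -> 11 lines: ggna rxf oln xnqgd ohv rks lcasp svbci wdi qqt tdbra
Hunk 2: at line 3 remove [xnqgd] add [cypy] -> 11 lines: ggna rxf oln cypy ohv rks lcasp svbci wdi qqt tdbra
Hunk 3: at line 9 remove [qqt] add [flo,bcc] -> 12 lines: ggna rxf oln cypy ohv rks lcasp svbci wdi flo bcc tdbra
Hunk 4: at line 5 remove [lcasp,svbci,wdi] add [cugxg] -> 10 lines: ggna rxf oln cypy ohv rks cugxg flo bcc tdbra
Hunk 5: at line 1 remove [oln,cypy,ohv] add [etfv] -> 8 lines: ggna rxf etfv rks cugxg flo bcc tdbra
Final line count: 8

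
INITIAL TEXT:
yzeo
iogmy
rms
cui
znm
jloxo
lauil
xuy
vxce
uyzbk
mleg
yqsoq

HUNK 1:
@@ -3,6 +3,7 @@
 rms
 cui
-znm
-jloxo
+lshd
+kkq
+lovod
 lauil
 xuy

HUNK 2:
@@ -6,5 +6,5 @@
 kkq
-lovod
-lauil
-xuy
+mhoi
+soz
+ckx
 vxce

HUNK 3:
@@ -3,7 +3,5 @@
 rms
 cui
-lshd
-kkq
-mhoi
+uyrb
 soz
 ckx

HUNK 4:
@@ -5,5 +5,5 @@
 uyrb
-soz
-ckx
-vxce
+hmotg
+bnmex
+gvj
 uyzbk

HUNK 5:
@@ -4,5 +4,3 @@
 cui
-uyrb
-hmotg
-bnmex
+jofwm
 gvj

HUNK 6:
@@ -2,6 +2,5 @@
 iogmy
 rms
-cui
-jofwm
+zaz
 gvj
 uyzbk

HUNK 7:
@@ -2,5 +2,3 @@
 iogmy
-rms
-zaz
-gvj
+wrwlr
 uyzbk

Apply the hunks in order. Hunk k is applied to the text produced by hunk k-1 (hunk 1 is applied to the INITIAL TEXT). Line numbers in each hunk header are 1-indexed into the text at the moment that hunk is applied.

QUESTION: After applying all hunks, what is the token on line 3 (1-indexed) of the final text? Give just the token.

Hunk 1: at line 3 remove [znm,jloxo] add [lshd,kkq,lovod] -> 13 lines: yzeo iogmy rms cui lshd kkq lovod lauil xuy vxce uyzbk mleg yqsoq
Hunk 2: at line 6 remove [lovod,lauil,xuy] add [mhoi,soz,ckx] -> 13 lines: yzeo iogmy rms cui lshd kkq mhoi soz ckx vxce uyzbk mleg yqsoq
Hunk 3: at line 3 remove [lshd,kkq,mhoi] add [uyrb] -> 11 lines: yzeo iogmy rms cui uyrb soz ckx vxce uyzbk mleg yqsoq
Hunk 4: at line 5 remove [soz,ckx,vxce] add [hmotg,bnmex,gvj] -> 11 lines: yzeo iogmy rms cui uyrb hmotg bnmex gvj uyzbk mleg yqsoq
Hunk 5: at line 4 remove [uyrb,hmotg,bnmex] add [jofwm] -> 9 lines: yzeo iogmy rms cui jofwm gvj uyzbk mleg yqsoq
Hunk 6: at line 2 remove [cui,jofwm] add [zaz] -> 8 lines: yzeo iogmy rms zaz gvj uyzbk mleg yqsoq
Hunk 7: at line 2 remove [rms,zaz,gvj] add [wrwlr] -> 6 lines: yzeo iogmy wrwlr uyzbk mleg yqsoq
Final line 3: wrwlr

Answer: wrwlr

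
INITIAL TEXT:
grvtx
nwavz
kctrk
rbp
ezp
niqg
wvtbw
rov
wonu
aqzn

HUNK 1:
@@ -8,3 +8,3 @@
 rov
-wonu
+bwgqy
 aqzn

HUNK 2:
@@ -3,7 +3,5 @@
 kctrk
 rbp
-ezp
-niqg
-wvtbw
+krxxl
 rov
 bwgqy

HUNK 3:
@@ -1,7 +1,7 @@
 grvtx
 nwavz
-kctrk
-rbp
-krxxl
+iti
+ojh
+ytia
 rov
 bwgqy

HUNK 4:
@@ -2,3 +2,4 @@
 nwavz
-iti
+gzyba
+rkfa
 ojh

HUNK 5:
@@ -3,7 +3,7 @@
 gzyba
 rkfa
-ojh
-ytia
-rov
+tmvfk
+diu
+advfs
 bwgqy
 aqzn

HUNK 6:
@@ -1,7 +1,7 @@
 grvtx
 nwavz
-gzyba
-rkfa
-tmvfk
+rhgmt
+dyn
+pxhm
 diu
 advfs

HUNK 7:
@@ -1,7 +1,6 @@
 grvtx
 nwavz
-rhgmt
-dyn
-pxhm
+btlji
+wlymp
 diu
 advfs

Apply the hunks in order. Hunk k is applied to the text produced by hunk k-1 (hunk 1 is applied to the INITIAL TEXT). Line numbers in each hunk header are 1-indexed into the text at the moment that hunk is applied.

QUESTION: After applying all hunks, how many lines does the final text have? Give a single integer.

Answer: 8

Derivation:
Hunk 1: at line 8 remove [wonu] add [bwgqy] -> 10 lines: grvtx nwavz kctrk rbp ezp niqg wvtbw rov bwgqy aqzn
Hunk 2: at line 3 remove [ezp,niqg,wvtbw] add [krxxl] -> 8 lines: grvtx nwavz kctrk rbp krxxl rov bwgqy aqzn
Hunk 3: at line 1 remove [kctrk,rbp,krxxl] add [iti,ojh,ytia] -> 8 lines: grvtx nwavz iti ojh ytia rov bwgqy aqzn
Hunk 4: at line 2 remove [iti] add [gzyba,rkfa] -> 9 lines: grvtx nwavz gzyba rkfa ojh ytia rov bwgqy aqzn
Hunk 5: at line 3 remove [ojh,ytia,rov] add [tmvfk,diu,advfs] -> 9 lines: grvtx nwavz gzyba rkfa tmvfk diu advfs bwgqy aqzn
Hunk 6: at line 1 remove [gzyba,rkfa,tmvfk] add [rhgmt,dyn,pxhm] -> 9 lines: grvtx nwavz rhgmt dyn pxhm diu advfs bwgqy aqzn
Hunk 7: at line 1 remove [rhgmt,dyn,pxhm] add [btlji,wlymp] -> 8 lines: grvtx nwavz btlji wlymp diu advfs bwgqy aqzn
Final line count: 8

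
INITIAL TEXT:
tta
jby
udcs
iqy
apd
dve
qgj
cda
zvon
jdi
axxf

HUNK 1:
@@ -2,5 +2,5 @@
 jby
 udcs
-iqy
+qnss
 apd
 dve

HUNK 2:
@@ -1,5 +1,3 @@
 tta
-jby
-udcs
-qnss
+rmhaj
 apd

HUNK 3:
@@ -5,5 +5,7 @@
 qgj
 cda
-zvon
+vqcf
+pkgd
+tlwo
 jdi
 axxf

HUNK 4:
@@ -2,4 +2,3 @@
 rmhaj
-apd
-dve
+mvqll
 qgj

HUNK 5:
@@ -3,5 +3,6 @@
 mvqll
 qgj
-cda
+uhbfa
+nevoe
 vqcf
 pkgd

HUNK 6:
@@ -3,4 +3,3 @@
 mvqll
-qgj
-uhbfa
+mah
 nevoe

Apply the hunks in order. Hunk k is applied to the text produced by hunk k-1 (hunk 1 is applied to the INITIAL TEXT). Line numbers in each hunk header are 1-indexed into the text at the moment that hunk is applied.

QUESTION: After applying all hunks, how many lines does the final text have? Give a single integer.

Hunk 1: at line 2 remove [iqy] add [qnss] -> 11 lines: tta jby udcs qnss apd dve qgj cda zvon jdi axxf
Hunk 2: at line 1 remove [jby,udcs,qnss] add [rmhaj] -> 9 lines: tta rmhaj apd dve qgj cda zvon jdi axxf
Hunk 3: at line 5 remove [zvon] add [vqcf,pkgd,tlwo] -> 11 lines: tta rmhaj apd dve qgj cda vqcf pkgd tlwo jdi axxf
Hunk 4: at line 2 remove [apd,dve] add [mvqll] -> 10 lines: tta rmhaj mvqll qgj cda vqcf pkgd tlwo jdi axxf
Hunk 5: at line 3 remove [cda] add [uhbfa,nevoe] -> 11 lines: tta rmhaj mvqll qgj uhbfa nevoe vqcf pkgd tlwo jdi axxf
Hunk 6: at line 3 remove [qgj,uhbfa] add [mah] -> 10 lines: tta rmhaj mvqll mah nevoe vqcf pkgd tlwo jdi axxf
Final line count: 10

Answer: 10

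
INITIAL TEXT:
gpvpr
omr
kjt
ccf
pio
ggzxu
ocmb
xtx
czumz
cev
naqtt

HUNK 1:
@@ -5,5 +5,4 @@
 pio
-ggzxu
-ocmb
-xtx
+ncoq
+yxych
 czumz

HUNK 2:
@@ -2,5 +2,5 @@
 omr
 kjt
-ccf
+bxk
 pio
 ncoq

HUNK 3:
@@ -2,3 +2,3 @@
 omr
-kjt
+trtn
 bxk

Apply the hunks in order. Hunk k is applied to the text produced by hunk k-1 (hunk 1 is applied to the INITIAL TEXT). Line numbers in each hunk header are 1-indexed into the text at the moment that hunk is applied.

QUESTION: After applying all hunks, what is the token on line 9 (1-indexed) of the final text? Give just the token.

Answer: cev

Derivation:
Hunk 1: at line 5 remove [ggzxu,ocmb,xtx] add [ncoq,yxych] -> 10 lines: gpvpr omr kjt ccf pio ncoq yxych czumz cev naqtt
Hunk 2: at line 2 remove [ccf] add [bxk] -> 10 lines: gpvpr omr kjt bxk pio ncoq yxych czumz cev naqtt
Hunk 3: at line 2 remove [kjt] add [trtn] -> 10 lines: gpvpr omr trtn bxk pio ncoq yxych czumz cev naqtt
Final line 9: cev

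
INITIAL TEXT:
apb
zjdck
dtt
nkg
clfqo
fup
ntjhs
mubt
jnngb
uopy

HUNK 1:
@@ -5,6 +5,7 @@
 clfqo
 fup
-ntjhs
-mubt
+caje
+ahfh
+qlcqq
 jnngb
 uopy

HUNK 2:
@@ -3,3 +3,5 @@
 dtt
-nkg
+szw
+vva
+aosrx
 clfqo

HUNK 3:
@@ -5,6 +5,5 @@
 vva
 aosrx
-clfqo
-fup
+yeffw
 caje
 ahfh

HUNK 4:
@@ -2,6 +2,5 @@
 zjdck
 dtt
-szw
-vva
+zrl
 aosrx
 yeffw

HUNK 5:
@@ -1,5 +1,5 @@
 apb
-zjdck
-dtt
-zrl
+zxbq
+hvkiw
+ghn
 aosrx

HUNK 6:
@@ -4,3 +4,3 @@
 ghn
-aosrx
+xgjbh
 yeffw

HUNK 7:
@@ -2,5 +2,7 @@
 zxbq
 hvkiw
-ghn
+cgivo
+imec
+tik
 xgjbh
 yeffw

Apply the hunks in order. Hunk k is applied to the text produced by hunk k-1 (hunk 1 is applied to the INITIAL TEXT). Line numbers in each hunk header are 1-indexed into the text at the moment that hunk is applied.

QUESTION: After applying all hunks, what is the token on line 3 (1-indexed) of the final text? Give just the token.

Answer: hvkiw

Derivation:
Hunk 1: at line 5 remove [ntjhs,mubt] add [caje,ahfh,qlcqq] -> 11 lines: apb zjdck dtt nkg clfqo fup caje ahfh qlcqq jnngb uopy
Hunk 2: at line 3 remove [nkg] add [szw,vva,aosrx] -> 13 lines: apb zjdck dtt szw vva aosrx clfqo fup caje ahfh qlcqq jnngb uopy
Hunk 3: at line 5 remove [clfqo,fup] add [yeffw] -> 12 lines: apb zjdck dtt szw vva aosrx yeffw caje ahfh qlcqq jnngb uopy
Hunk 4: at line 2 remove [szw,vva] add [zrl] -> 11 lines: apb zjdck dtt zrl aosrx yeffw caje ahfh qlcqq jnngb uopy
Hunk 5: at line 1 remove [zjdck,dtt,zrl] add [zxbq,hvkiw,ghn] -> 11 lines: apb zxbq hvkiw ghn aosrx yeffw caje ahfh qlcqq jnngb uopy
Hunk 6: at line 4 remove [aosrx] add [xgjbh] -> 11 lines: apb zxbq hvkiw ghn xgjbh yeffw caje ahfh qlcqq jnngb uopy
Hunk 7: at line 2 remove [ghn] add [cgivo,imec,tik] -> 13 lines: apb zxbq hvkiw cgivo imec tik xgjbh yeffw caje ahfh qlcqq jnngb uopy
Final line 3: hvkiw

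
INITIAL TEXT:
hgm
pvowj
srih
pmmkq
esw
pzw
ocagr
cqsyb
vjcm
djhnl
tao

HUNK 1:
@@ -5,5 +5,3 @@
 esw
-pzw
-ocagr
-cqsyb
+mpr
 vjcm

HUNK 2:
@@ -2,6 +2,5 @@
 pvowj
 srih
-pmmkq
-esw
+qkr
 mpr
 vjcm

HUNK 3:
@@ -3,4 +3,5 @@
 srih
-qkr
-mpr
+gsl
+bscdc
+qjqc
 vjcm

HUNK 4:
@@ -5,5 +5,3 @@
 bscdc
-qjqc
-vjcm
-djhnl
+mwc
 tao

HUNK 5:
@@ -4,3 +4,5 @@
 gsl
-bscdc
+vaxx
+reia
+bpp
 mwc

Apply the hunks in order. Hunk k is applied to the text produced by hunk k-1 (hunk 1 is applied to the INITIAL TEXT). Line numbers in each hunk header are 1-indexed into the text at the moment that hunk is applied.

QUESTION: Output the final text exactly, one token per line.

Hunk 1: at line 5 remove [pzw,ocagr,cqsyb] add [mpr] -> 9 lines: hgm pvowj srih pmmkq esw mpr vjcm djhnl tao
Hunk 2: at line 2 remove [pmmkq,esw] add [qkr] -> 8 lines: hgm pvowj srih qkr mpr vjcm djhnl tao
Hunk 3: at line 3 remove [qkr,mpr] add [gsl,bscdc,qjqc] -> 9 lines: hgm pvowj srih gsl bscdc qjqc vjcm djhnl tao
Hunk 4: at line 5 remove [qjqc,vjcm,djhnl] add [mwc] -> 7 lines: hgm pvowj srih gsl bscdc mwc tao
Hunk 5: at line 4 remove [bscdc] add [vaxx,reia,bpp] -> 9 lines: hgm pvowj srih gsl vaxx reia bpp mwc tao

Answer: hgm
pvowj
srih
gsl
vaxx
reia
bpp
mwc
tao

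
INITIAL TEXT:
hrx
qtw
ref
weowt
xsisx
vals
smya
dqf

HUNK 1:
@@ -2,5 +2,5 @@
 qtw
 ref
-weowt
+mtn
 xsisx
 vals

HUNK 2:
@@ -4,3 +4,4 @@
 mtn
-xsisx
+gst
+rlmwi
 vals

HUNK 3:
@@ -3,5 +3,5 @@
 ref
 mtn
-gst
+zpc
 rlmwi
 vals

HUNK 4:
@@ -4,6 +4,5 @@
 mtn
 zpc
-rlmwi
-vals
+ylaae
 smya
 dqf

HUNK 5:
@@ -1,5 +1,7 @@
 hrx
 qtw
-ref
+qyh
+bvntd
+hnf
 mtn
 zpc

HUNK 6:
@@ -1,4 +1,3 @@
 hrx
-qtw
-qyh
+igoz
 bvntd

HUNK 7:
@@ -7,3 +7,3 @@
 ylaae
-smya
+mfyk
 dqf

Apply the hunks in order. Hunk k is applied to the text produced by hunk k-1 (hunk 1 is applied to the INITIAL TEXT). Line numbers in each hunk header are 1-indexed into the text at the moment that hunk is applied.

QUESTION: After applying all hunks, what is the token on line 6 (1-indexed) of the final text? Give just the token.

Answer: zpc

Derivation:
Hunk 1: at line 2 remove [weowt] add [mtn] -> 8 lines: hrx qtw ref mtn xsisx vals smya dqf
Hunk 2: at line 4 remove [xsisx] add [gst,rlmwi] -> 9 lines: hrx qtw ref mtn gst rlmwi vals smya dqf
Hunk 3: at line 3 remove [gst] add [zpc] -> 9 lines: hrx qtw ref mtn zpc rlmwi vals smya dqf
Hunk 4: at line 4 remove [rlmwi,vals] add [ylaae] -> 8 lines: hrx qtw ref mtn zpc ylaae smya dqf
Hunk 5: at line 1 remove [ref] add [qyh,bvntd,hnf] -> 10 lines: hrx qtw qyh bvntd hnf mtn zpc ylaae smya dqf
Hunk 6: at line 1 remove [qtw,qyh] add [igoz] -> 9 lines: hrx igoz bvntd hnf mtn zpc ylaae smya dqf
Hunk 7: at line 7 remove [smya] add [mfyk] -> 9 lines: hrx igoz bvntd hnf mtn zpc ylaae mfyk dqf
Final line 6: zpc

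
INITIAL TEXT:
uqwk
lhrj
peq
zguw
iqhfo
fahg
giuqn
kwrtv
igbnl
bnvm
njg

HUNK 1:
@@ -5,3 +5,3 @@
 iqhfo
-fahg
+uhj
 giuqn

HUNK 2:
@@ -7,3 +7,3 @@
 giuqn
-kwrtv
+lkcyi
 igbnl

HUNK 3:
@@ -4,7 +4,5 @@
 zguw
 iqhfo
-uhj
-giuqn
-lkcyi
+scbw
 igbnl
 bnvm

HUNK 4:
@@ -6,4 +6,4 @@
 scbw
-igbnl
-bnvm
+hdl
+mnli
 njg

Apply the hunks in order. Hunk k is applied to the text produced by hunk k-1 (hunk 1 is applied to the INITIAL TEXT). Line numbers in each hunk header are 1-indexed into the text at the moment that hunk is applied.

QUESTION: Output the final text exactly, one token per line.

Hunk 1: at line 5 remove [fahg] add [uhj] -> 11 lines: uqwk lhrj peq zguw iqhfo uhj giuqn kwrtv igbnl bnvm njg
Hunk 2: at line 7 remove [kwrtv] add [lkcyi] -> 11 lines: uqwk lhrj peq zguw iqhfo uhj giuqn lkcyi igbnl bnvm njg
Hunk 3: at line 4 remove [uhj,giuqn,lkcyi] add [scbw] -> 9 lines: uqwk lhrj peq zguw iqhfo scbw igbnl bnvm njg
Hunk 4: at line 6 remove [igbnl,bnvm] add [hdl,mnli] -> 9 lines: uqwk lhrj peq zguw iqhfo scbw hdl mnli njg

Answer: uqwk
lhrj
peq
zguw
iqhfo
scbw
hdl
mnli
njg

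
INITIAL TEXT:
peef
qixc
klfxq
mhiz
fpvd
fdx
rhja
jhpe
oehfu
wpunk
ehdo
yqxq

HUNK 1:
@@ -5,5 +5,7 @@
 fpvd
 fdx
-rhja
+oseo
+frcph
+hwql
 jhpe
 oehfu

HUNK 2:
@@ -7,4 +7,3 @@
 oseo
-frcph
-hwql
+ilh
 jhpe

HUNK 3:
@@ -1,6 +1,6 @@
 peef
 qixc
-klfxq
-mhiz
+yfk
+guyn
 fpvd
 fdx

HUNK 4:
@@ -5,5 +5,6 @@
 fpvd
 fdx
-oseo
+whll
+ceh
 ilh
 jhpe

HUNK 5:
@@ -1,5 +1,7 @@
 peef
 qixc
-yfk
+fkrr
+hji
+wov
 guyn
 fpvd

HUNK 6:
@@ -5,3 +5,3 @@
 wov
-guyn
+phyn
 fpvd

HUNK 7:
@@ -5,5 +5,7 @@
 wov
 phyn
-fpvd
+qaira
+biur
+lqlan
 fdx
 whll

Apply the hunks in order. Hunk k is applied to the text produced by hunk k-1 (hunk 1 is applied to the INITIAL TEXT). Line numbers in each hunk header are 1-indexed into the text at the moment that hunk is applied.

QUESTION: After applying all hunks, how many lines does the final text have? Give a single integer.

Hunk 1: at line 5 remove [rhja] add [oseo,frcph,hwql] -> 14 lines: peef qixc klfxq mhiz fpvd fdx oseo frcph hwql jhpe oehfu wpunk ehdo yqxq
Hunk 2: at line 7 remove [frcph,hwql] add [ilh] -> 13 lines: peef qixc klfxq mhiz fpvd fdx oseo ilh jhpe oehfu wpunk ehdo yqxq
Hunk 3: at line 1 remove [klfxq,mhiz] add [yfk,guyn] -> 13 lines: peef qixc yfk guyn fpvd fdx oseo ilh jhpe oehfu wpunk ehdo yqxq
Hunk 4: at line 5 remove [oseo] add [whll,ceh] -> 14 lines: peef qixc yfk guyn fpvd fdx whll ceh ilh jhpe oehfu wpunk ehdo yqxq
Hunk 5: at line 1 remove [yfk] add [fkrr,hji,wov] -> 16 lines: peef qixc fkrr hji wov guyn fpvd fdx whll ceh ilh jhpe oehfu wpunk ehdo yqxq
Hunk 6: at line 5 remove [guyn] add [phyn] -> 16 lines: peef qixc fkrr hji wov phyn fpvd fdx whll ceh ilh jhpe oehfu wpunk ehdo yqxq
Hunk 7: at line 5 remove [fpvd] add [qaira,biur,lqlan] -> 18 lines: peef qixc fkrr hji wov phyn qaira biur lqlan fdx whll ceh ilh jhpe oehfu wpunk ehdo yqxq
Final line count: 18

Answer: 18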